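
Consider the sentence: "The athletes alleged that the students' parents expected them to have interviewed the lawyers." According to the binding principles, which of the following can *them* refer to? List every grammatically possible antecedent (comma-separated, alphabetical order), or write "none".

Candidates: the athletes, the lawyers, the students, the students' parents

the athletes, the students

*them* is a pronoun; Principle B requires it to be free in its binding domain — the clause headed by 'expected'.
— the athletes: subject of the matrix clause; c-commands the pronoun but lies outside its binding domain — allowed.
— the lawyers: object of the clause headed by 'interviewed'; is c-commanded by the pronoun; coreference would bind this R-expression — blocked (Principle C).
— the students: possessor inside the subject DP of the clause headed by 'expected'; does not c-command the pronoun — Principle B does not apply; allowed.
— the students' parents: subject of the clause headed by 'expected'; c-commands the pronoun within its binding domain — blocked (Principle B).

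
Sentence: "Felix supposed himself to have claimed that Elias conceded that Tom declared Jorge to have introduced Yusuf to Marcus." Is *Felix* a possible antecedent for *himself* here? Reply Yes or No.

*himself* is a reflexive; Principle A requires it to be bound within its binding domain — the matrix clause.
— Felix: subject of the matrix clause; c-commands the reflexive within its binding domain — allowed (Principle A).

Yes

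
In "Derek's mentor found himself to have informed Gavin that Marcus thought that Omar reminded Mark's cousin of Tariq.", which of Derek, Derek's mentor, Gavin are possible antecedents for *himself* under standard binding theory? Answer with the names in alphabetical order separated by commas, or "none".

Derek's mentor

*himself* is a reflexive; Principle A requires it to be bound within its binding domain — the matrix clause.
— Derek: possessor inside the subject DP of the matrix clause; does not c-command the reflexive — cannot bind it (Principle A).
— Derek's mentor: subject of the matrix clause; c-commands the reflexive within its binding domain — allowed (Principle A).
— Gavin: object of the clause headed by 'informed'; does not c-command the reflexive — cannot bind it (Principle A).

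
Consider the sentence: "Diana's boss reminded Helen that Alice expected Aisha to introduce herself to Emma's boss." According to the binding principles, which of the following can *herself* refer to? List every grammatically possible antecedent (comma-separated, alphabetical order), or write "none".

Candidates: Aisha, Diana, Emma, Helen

Aisha

*herself* is a reflexive; Principle A requires it to be bound within its binding domain — the clause headed by 'introduce'.
— Aisha: subject of the clause headed by 'introduce'; c-commands the reflexive within its binding domain — allowed (Principle A).
— Diana: possessor inside the subject DP of the matrix clause; does not c-command the reflexive — cannot bind it (Principle A).
— Emma: possessor inside the second object DP of the clause headed by 'introduce'; does not c-command the reflexive — cannot bind it (Principle A).
— Helen: object of the matrix clause; c-commands the reflexive but lies outside its binding domain — cannot bind it (Principle A).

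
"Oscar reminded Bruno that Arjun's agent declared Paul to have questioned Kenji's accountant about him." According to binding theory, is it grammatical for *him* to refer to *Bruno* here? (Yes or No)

*Bruno* is an R-expression; Principle C requires it to be free (not bound by any c-commanding expression).
— him: second object of the clause headed by 'questioned'; the pronoun does not c-command the R-expression — coreference allowed.

Yes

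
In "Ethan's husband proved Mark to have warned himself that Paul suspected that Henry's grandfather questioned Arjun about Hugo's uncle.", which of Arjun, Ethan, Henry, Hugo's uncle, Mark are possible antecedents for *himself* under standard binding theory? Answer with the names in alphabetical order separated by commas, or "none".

Mark

*himself* is a reflexive; Principle A requires it to be bound within its binding domain — the clause headed by 'warned'.
— Arjun: object of the clause headed by 'questioned'; does not c-command the reflexive — cannot bind it (Principle A).
— Ethan: possessor inside the subject DP of the matrix clause; does not c-command the reflexive — cannot bind it (Principle A).
— Henry: possessor inside the subject DP of the clause headed by 'questioned'; does not c-command the reflexive — cannot bind it (Principle A).
— Hugo's uncle: second object of the clause headed by 'questioned'; does not c-command the reflexive — cannot bind it (Principle A).
— Mark: subject of the clause headed by 'warned'; c-commands the reflexive within its binding domain — allowed (Principle A).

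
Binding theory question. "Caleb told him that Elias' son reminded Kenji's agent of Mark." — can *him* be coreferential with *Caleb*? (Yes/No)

*him* is a pronoun; Principle B requires it to be free in its binding domain — the matrix clause.
— Caleb: subject of the matrix clause; c-commands the pronoun within its binding domain — blocked (Principle B).

No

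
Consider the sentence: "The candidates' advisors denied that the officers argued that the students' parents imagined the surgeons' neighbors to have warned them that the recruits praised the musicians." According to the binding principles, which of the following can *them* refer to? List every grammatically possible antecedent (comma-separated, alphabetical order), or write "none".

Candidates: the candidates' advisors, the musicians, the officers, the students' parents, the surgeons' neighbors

the candidates' advisors, the officers, the students' parents

*them* is a pronoun; Principle B requires it to be free in its binding domain — the clause headed by 'warned'.
— the candidates' advisors: subject of the matrix clause; c-commands the pronoun but lies outside its binding domain — allowed.
— the musicians: object of the clause headed by 'praised'; is c-commanded by the pronoun; coreference would bind this R-expression — blocked (Principle C).
— the officers: subject of the clause headed by 'argued'; c-commands the pronoun but lies outside its binding domain — allowed.
— the students' parents: subject of the clause headed by 'imagined'; c-commands the pronoun but lies outside its binding domain — allowed.
— the surgeons' neighbors: subject of the clause headed by 'warned'; c-commands the pronoun within its binding domain — blocked (Principle B).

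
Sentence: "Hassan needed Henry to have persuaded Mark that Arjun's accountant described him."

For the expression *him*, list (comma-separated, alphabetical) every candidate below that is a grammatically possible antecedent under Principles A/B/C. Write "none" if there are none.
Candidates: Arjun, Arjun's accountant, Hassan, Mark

Arjun, Hassan, Mark

*him* is a pronoun; Principle B requires it to be free in its binding domain — the clause headed by 'described'.
— Arjun: possessor inside the subject DP of the clause headed by 'described'; does not c-command the pronoun — Principle B does not apply; allowed.
— Arjun's accountant: subject of the clause headed by 'described'; c-commands the pronoun within its binding domain — blocked (Principle B).
— Hassan: subject of the matrix clause; c-commands the pronoun but lies outside its binding domain — allowed.
— Mark: object of the clause headed by 'persuaded'; c-commands the pronoun but lies outside its binding domain — allowed.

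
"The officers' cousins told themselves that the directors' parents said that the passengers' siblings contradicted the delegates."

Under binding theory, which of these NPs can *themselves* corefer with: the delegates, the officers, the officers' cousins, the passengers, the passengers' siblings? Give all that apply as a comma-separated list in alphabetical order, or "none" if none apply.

the officers' cousins

*themselves* is a reflexive; Principle A requires it to be bound within its binding domain — the matrix clause.
— the delegates: object of the clause headed by 'contradicted'; does not c-command the reflexive — cannot bind it (Principle A).
— the officers: possessor inside the subject DP of the matrix clause; does not c-command the reflexive — cannot bind it (Principle A).
— the officers' cousins: subject of the matrix clause; c-commands the reflexive within its binding domain — allowed (Principle A).
— the passengers: possessor inside the subject DP of the clause headed by 'contradicted'; does not c-command the reflexive — cannot bind it (Principle A).
— the passengers' siblings: subject of the clause headed by 'contradicted'; does not c-command the reflexive — cannot bind it (Principle A).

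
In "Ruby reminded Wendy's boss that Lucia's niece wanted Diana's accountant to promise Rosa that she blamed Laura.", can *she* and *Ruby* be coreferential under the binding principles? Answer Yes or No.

Yes

*Ruby* is an R-expression; Principle C requires it to be free (not bound by any c-commanding expression).
— she: subject of the clause headed by 'blamed'; the pronoun does not c-command the R-expression — coreference allowed.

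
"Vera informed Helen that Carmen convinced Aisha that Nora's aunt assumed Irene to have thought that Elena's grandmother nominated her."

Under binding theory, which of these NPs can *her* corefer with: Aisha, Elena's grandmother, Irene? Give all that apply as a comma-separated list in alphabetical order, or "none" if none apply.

Aisha, Irene

*her* is a pronoun; Principle B requires it to be free in its binding domain — the clause headed by 'nominated'.
— Aisha: object of the clause headed by 'convinced'; c-commands the pronoun but lies outside its binding domain — allowed.
— Elena's grandmother: subject of the clause headed by 'nominated'; c-commands the pronoun within its binding domain — blocked (Principle B).
— Irene: subject of the clause headed by 'thought'; c-commands the pronoun but lies outside its binding domain — allowed.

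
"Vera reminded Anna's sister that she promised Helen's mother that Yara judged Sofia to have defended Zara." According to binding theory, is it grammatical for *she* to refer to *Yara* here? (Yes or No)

*Yara* is an R-expression; Principle C requires it to be free (not bound by any c-commanding expression).
— she: subject of the clause headed by 'promised'; the pronoun c-commands the R-expression — coreference blocked (Principle C).

No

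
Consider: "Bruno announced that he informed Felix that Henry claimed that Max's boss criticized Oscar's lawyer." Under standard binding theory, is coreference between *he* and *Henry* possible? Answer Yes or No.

No

*Henry* is an R-expression; Principle C requires it to be free (not bound by any c-commanding expression).
— he: subject of the clause headed by 'informed'; the pronoun c-commands the R-expression — coreference blocked (Principle C).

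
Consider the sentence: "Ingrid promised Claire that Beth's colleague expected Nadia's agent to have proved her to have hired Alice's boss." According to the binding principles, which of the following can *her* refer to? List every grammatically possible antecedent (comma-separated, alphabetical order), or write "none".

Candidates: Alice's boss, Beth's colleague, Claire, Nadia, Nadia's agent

*her* is a pronoun; Principle B requires it to be free in its binding domain — the clause headed by 'proved'.
— Alice's boss: object of the clause headed by 'hired'; is c-commanded by the pronoun; coreference would bind this R-expression — blocked (Principle C).
— Beth's colleague: subject of the clause headed by 'expected'; c-commands the pronoun but lies outside its binding domain — allowed.
— Claire: object of the matrix clause; c-commands the pronoun but lies outside its binding domain — allowed.
— Nadia: possessor inside the subject DP of the clause headed by 'proved'; does not c-command the pronoun — Principle B does not apply; allowed.
— Nadia's agent: subject of the clause headed by 'proved'; c-commands the pronoun within its binding domain — blocked (Principle B).

Beth's colleague, Claire, Nadia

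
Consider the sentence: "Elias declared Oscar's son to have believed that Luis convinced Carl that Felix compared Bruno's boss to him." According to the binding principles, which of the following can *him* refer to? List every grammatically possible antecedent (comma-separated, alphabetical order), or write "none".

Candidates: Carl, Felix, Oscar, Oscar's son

*him* is a pronoun; Principle B requires it to be free in its binding domain — the clause headed by 'compared'.
— Carl: object of the clause headed by 'convinced'; c-commands the pronoun but lies outside its binding domain — allowed.
— Felix: subject of the clause headed by 'compared'; c-commands the pronoun within its binding domain — blocked (Principle B).
— Oscar: possessor inside the subject DP of the clause headed by 'believed'; does not c-command the pronoun — Principle B does not apply; allowed.
— Oscar's son: subject of the clause headed by 'believed'; c-commands the pronoun but lies outside its binding domain — allowed.

Carl, Oscar, Oscar's son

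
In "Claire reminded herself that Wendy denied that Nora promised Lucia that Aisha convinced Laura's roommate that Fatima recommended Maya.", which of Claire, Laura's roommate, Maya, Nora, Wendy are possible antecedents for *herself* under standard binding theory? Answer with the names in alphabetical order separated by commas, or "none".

*herself* is a reflexive; Principle A requires it to be bound within its binding domain — the matrix clause.
— Claire: subject of the matrix clause; c-commands the reflexive within its binding domain — allowed (Principle A).
— Laura's roommate: object of the clause headed by 'convinced'; does not c-command the reflexive — cannot bind it (Principle A).
— Maya: object of the clause headed by 'recommended'; does not c-command the reflexive — cannot bind it (Principle A).
— Nora: subject of the clause headed by 'promised'; does not c-command the reflexive — cannot bind it (Principle A).
— Wendy: subject of the clause headed by 'denied'; does not c-command the reflexive — cannot bind it (Principle A).

Claire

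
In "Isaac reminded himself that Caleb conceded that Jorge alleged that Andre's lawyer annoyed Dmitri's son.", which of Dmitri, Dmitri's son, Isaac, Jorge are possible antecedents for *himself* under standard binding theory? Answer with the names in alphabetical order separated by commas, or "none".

*himself* is a reflexive; Principle A requires it to be bound within its binding domain — the matrix clause.
— Dmitri: possessor inside the object DP of the clause headed by 'annoyed'; does not c-command the reflexive — cannot bind it (Principle A).
— Dmitri's son: object of the clause headed by 'annoyed'; does not c-command the reflexive — cannot bind it (Principle A).
— Isaac: subject of the matrix clause; c-commands the reflexive within its binding domain — allowed (Principle A).
— Jorge: subject of the clause headed by 'alleged'; does not c-command the reflexive — cannot bind it (Principle A).

Isaac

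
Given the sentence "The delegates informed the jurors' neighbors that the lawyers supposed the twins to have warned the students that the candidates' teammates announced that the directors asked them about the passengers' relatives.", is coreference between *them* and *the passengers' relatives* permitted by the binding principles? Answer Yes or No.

*them* is a pronoun; Principle B requires it to be free in its binding domain — the clause headed by 'asked'.
— the passengers' relatives: second object of the clause headed by 'asked'; is c-commanded by the pronoun; coreference would bind this R-expression — blocked (Principle C).

No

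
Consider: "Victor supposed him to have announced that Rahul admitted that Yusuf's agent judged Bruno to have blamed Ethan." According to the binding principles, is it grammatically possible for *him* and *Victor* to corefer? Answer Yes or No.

No

*him* is a pronoun; Principle B requires it to be free in its binding domain — the matrix clause.
— Victor: subject of the matrix clause; c-commands the pronoun within its binding domain — blocked (Principle B).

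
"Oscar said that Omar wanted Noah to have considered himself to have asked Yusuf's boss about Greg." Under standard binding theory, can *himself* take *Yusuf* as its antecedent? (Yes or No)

No

*himself* is a reflexive; Principle A requires it to be bound within its binding domain — the clause headed by 'considered'.
— Yusuf: possessor inside the object DP of the clause headed by 'asked'; does not c-command the reflexive — cannot bind it (Principle A).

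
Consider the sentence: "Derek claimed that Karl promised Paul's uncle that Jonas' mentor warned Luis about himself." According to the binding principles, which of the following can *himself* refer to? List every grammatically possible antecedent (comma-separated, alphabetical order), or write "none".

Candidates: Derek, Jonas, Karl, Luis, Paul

Luis

*himself* is a reflexive; Principle A requires it to be bound within its binding domain — the clause headed by 'warned'.
— Derek: subject of the matrix clause; c-commands the reflexive but lies outside its binding domain — cannot bind it (Principle A).
— Jonas: possessor inside the subject DP of the clause headed by 'warned'; does not c-command the reflexive — cannot bind it (Principle A).
— Karl: subject of the clause headed by 'promised'; c-commands the reflexive but lies outside its binding domain — cannot bind it (Principle A).
— Luis: object of the clause headed by 'warned'; c-commands the reflexive within its binding domain — allowed (Principle A).
— Paul: possessor inside the object DP of the clause headed by 'promised'; does not c-command the reflexive — cannot bind it (Principle A).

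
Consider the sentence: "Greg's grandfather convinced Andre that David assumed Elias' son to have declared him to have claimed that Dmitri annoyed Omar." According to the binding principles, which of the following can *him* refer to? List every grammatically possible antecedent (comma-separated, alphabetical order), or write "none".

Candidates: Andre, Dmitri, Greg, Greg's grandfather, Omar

Andre, Greg, Greg's grandfather

*him* is a pronoun; Principle B requires it to be free in its binding domain — the clause headed by 'declared'.
— Andre: object of the matrix clause; c-commands the pronoun but lies outside its binding domain — allowed.
— Dmitri: subject of the clause headed by 'annoyed'; is c-commanded by the pronoun; coreference would bind this R-expression — blocked (Principle C).
— Greg: possessor inside the subject DP of the matrix clause; does not c-command the pronoun — Principle B does not apply; allowed.
— Greg's grandfather: subject of the matrix clause; c-commands the pronoun but lies outside its binding domain — allowed.
— Omar: object of the clause headed by 'annoyed'; is c-commanded by the pronoun; coreference would bind this R-expression — blocked (Principle C).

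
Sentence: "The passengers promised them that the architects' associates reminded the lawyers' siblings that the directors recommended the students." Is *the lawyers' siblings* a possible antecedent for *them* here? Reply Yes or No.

*them* is a pronoun; Principle B requires it to be free in its binding domain — the matrix clause.
— the lawyers' siblings: object of the clause headed by 'reminded'; is c-commanded by the pronoun; coreference would bind this R-expression — blocked (Principle C).

No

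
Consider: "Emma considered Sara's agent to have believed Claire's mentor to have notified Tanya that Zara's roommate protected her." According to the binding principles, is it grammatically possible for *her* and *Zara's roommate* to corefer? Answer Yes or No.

No

*her* is a pronoun; Principle B requires it to be free in its binding domain — the clause headed by 'protected'.
— Zara's roommate: subject of the clause headed by 'protected'; c-commands the pronoun within its binding domain — blocked (Principle B).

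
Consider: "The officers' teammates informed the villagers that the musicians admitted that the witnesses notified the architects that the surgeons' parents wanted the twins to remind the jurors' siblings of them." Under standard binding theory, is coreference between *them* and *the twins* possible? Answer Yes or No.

*the twins* is an R-expression; Principle C requires it to be free (not bound by any c-commanding expression).
— them: second object of the clause headed by 'remind'; the R-expression locally c-commands the pronoun — coreference blocked (Principle B on the pronoun).

No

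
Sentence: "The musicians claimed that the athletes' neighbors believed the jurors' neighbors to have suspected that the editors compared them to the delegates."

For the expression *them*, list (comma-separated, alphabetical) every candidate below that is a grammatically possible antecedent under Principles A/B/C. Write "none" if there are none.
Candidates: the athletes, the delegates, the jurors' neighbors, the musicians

the athletes, the jurors' neighbors, the musicians

*them* is a pronoun; Principle B requires it to be free in its binding domain — the clause headed by 'compared'.
— the athletes: possessor inside the subject DP of the clause headed by 'believed'; does not c-command the pronoun — Principle B does not apply; allowed.
— the delegates: second object of the clause headed by 'compared'; is c-commanded by the pronoun; coreference would bind this R-expression — blocked (Principle C).
— the jurors' neighbors: subject of the clause headed by 'suspected'; c-commands the pronoun but lies outside its binding domain — allowed.
— the musicians: subject of the matrix clause; c-commands the pronoun but lies outside its binding domain — allowed.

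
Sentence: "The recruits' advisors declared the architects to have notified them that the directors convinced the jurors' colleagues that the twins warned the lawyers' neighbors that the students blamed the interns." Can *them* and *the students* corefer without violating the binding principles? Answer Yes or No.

*the students* is an R-expression; Principle C requires it to be free (not bound by any c-commanding expression).
— them: object of the clause headed by 'notified'; the pronoun c-commands the R-expression — coreference blocked (Principle C).

No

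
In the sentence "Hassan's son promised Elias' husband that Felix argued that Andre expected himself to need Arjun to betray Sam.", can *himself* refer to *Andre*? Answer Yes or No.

*himself* is a reflexive; Principle A requires it to be bound within its binding domain — the clause headed by 'expected'.
— Andre: subject of the clause headed by 'expected'; c-commands the reflexive within its binding domain — allowed (Principle A).

Yes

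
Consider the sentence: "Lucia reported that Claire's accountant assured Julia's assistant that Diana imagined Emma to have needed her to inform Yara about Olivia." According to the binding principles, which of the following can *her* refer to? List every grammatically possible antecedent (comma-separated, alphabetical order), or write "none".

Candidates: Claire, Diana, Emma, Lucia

Claire, Diana, Lucia

*her* is a pronoun; Principle B requires it to be free in its binding domain — the clause headed by 'needed'.
— Claire: possessor inside the subject DP of the clause headed by 'assured'; does not c-command the pronoun — Principle B does not apply; allowed.
— Diana: subject of the clause headed by 'imagined'; c-commands the pronoun but lies outside its binding domain — allowed.
— Emma: subject of the clause headed by 'needed'; c-commands the pronoun within its binding domain — blocked (Principle B).
— Lucia: subject of the matrix clause; c-commands the pronoun but lies outside its binding domain — allowed.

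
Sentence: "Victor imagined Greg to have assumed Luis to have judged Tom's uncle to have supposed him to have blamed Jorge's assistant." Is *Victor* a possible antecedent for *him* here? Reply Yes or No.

*him* is a pronoun; Principle B requires it to be free in its binding domain — the clause headed by 'supposed'.
— Victor: subject of the matrix clause; c-commands the pronoun but lies outside its binding domain — allowed.

Yes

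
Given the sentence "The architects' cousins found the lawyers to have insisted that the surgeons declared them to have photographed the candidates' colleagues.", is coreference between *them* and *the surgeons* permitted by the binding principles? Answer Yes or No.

*them* is a pronoun; Principle B requires it to be free in its binding domain — the clause headed by 'declared'.
— the surgeons: subject of the clause headed by 'declared'; c-commands the pronoun within its binding domain — blocked (Principle B).

No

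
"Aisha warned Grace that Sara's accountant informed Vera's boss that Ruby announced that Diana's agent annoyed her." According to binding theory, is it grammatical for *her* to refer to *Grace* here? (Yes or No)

Yes

*Grace* is an R-expression; Principle C requires it to be free (not bound by any c-commanding expression).
— her: object of the clause headed by 'annoyed'; the pronoun does not c-command the R-expression — coreference allowed.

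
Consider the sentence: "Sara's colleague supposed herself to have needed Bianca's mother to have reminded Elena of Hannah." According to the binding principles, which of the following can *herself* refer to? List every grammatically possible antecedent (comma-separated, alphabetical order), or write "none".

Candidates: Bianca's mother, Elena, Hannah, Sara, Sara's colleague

Sara's colleague

*herself* is a reflexive; Principle A requires it to be bound within its binding domain — the matrix clause.
— Bianca's mother: subject of the clause headed by 'reminded'; does not c-command the reflexive — cannot bind it (Principle A).
— Elena: object of the clause headed by 'reminded'; does not c-command the reflexive — cannot bind it (Principle A).
— Hannah: second object of the clause headed by 'reminded'; does not c-command the reflexive — cannot bind it (Principle A).
— Sara: possessor inside the subject DP of the matrix clause; does not c-command the reflexive — cannot bind it (Principle A).
— Sara's colleague: subject of the matrix clause; c-commands the reflexive within its binding domain — allowed (Principle A).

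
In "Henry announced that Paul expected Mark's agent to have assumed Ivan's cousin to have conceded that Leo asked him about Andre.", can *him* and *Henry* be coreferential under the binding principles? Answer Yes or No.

*Henry* is an R-expression; Principle C requires it to be free (not bound by any c-commanding expression).
— him: object of the clause headed by 'asked'; the pronoun does not c-command the R-expression — coreference allowed.

Yes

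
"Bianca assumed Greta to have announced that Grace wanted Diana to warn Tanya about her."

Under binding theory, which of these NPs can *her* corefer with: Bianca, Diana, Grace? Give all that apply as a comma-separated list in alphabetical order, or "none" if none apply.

*her* is a pronoun; Principle B requires it to be free in its binding domain — the clause headed by 'warn'.
— Bianca: subject of the matrix clause; c-commands the pronoun but lies outside its binding domain — allowed.
— Diana: subject of the clause headed by 'warn'; c-commands the pronoun within its binding domain — blocked (Principle B).
— Grace: subject of the clause headed by 'wanted'; c-commands the pronoun but lies outside its binding domain — allowed.

Bianca, Grace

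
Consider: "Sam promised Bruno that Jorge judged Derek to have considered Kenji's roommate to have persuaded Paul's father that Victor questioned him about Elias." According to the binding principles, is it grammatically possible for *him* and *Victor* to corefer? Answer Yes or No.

No

*him* is a pronoun; Principle B requires it to be free in its binding domain — the clause headed by 'questioned'.
— Victor: subject of the clause headed by 'questioned'; c-commands the pronoun within its binding domain — blocked (Principle B).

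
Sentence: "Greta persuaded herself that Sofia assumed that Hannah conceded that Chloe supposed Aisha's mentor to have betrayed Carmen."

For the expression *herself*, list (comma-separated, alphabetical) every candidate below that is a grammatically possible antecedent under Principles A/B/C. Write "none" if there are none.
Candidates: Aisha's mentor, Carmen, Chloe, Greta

Greta

*herself* is a reflexive; Principle A requires it to be bound within its binding domain — the matrix clause.
— Aisha's mentor: subject of the clause headed by 'betrayed'; does not c-command the reflexive — cannot bind it (Principle A).
— Carmen: object of the clause headed by 'betrayed'; does not c-command the reflexive — cannot bind it (Principle A).
— Chloe: subject of the clause headed by 'supposed'; does not c-command the reflexive — cannot bind it (Principle A).
— Greta: subject of the matrix clause; c-commands the reflexive within its binding domain — allowed (Principle A).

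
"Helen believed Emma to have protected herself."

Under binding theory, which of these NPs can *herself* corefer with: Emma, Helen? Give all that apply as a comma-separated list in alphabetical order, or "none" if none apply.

Emma

*herself* is a reflexive; Principle A requires it to be bound within its binding domain — the clause headed by 'protected'.
— Emma: subject of the clause headed by 'protected'; c-commands the reflexive within its binding domain — allowed (Principle A).
— Helen: subject of the matrix clause; c-commands the reflexive but lies outside its binding domain — cannot bind it (Principle A).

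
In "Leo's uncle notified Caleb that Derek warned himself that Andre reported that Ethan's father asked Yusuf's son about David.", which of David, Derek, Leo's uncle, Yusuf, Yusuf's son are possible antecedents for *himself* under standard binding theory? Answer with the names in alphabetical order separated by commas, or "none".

*himself* is a reflexive; Principle A requires it to be bound within its binding domain — the clause headed by 'warned'.
— David: second object of the clause headed by 'asked'; does not c-command the reflexive — cannot bind it (Principle A).
— Derek: subject of the clause headed by 'warned'; c-commands the reflexive within its binding domain — allowed (Principle A).
— Leo's uncle: subject of the matrix clause; c-commands the reflexive but lies outside its binding domain — cannot bind it (Principle A).
— Yusuf: possessor inside the object DP of the clause headed by 'asked'; does not c-command the reflexive — cannot bind it (Principle A).
— Yusuf's son: object of the clause headed by 'asked'; does not c-command the reflexive — cannot bind it (Principle A).

Derek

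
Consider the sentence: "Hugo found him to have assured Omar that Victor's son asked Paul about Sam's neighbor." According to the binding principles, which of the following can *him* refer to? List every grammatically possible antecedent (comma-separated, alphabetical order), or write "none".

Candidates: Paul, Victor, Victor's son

none

*him* is a pronoun; Principle B requires it to be free in its binding domain — the matrix clause.
— Paul: object of the clause headed by 'asked'; is c-commanded by the pronoun; coreference would bind this R-expression — blocked (Principle C).
— Victor: possessor inside the subject DP of the clause headed by 'asked'; is c-commanded by the pronoun; coreference would bind this R-expression — blocked (Principle C).
— Victor's son: subject of the clause headed by 'asked'; is c-commanded by the pronoun; coreference would bind this R-expression — blocked (Principle C).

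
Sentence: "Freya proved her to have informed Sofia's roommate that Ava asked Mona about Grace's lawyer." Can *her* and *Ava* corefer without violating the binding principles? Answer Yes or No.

No

*Ava* is an R-expression; Principle C requires it to be free (not bound by any c-commanding expression).
— her: subject of the clause headed by 'informed'; the pronoun c-commands the R-expression — coreference blocked (Principle C).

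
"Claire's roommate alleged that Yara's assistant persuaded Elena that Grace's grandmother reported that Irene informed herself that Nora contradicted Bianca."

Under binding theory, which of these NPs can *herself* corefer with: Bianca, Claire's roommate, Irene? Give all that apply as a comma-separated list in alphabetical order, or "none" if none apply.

*herself* is a reflexive; Principle A requires it to be bound within its binding domain — the clause headed by 'informed'.
— Bianca: object of the clause headed by 'contradicted'; does not c-command the reflexive — cannot bind it (Principle A).
— Claire's roommate: subject of the matrix clause; c-commands the reflexive but lies outside its binding domain — cannot bind it (Principle A).
— Irene: subject of the clause headed by 'informed'; c-commands the reflexive within its binding domain — allowed (Principle A).

Irene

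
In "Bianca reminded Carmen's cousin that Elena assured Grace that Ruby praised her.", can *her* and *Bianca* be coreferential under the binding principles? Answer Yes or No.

*Bianca* is an R-expression; Principle C requires it to be free (not bound by any c-commanding expression).
— her: object of the clause headed by 'praised'; the pronoun does not c-command the R-expression — coreference allowed.

Yes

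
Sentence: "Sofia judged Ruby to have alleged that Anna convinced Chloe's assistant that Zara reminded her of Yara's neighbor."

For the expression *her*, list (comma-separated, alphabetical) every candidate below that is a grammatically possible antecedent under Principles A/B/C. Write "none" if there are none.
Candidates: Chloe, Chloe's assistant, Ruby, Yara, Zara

*her* is a pronoun; Principle B requires it to be free in its binding domain — the clause headed by 'reminded'.
— Chloe: possessor inside the object DP of the clause headed by 'convinced'; does not c-command the pronoun — Principle B does not apply; allowed.
— Chloe's assistant: object of the clause headed by 'convinced'; c-commands the pronoun but lies outside its binding domain — allowed.
— Ruby: subject of the clause headed by 'alleged'; c-commands the pronoun but lies outside its binding domain — allowed.
— Yara: possessor inside the second object DP of the clause headed by 'reminded'; is c-commanded by the pronoun; coreference would bind this R-expression — blocked (Principle C).
— Zara: subject of the clause headed by 'reminded'; c-commands the pronoun within its binding domain — blocked (Principle B).

Chloe, Chloe's assistant, Ruby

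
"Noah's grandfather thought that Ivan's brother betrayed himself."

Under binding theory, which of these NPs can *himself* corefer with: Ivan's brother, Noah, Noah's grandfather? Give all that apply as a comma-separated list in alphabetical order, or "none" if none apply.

*himself* is a reflexive; Principle A requires it to be bound within its binding domain — the clause headed by 'betrayed'.
— Ivan's brother: subject of the clause headed by 'betrayed'; c-commands the reflexive within its binding domain — allowed (Principle A).
— Noah: possessor inside the subject DP of the matrix clause; does not c-command the reflexive — cannot bind it (Principle A).
— Noah's grandfather: subject of the matrix clause; c-commands the reflexive but lies outside its binding domain — cannot bind it (Principle A).

Ivan's brother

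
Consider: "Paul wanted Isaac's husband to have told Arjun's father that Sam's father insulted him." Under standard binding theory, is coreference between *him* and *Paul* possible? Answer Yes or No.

Yes

*Paul* is an R-expression; Principle C requires it to be free (not bound by any c-commanding expression).
— him: object of the clause headed by 'insulted'; the pronoun does not c-command the R-expression — coreference allowed.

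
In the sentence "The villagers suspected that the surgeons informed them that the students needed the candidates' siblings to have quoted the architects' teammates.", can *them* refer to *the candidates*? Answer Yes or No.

No

*them* is a pronoun; Principle B requires it to be free in its binding domain — the clause headed by 'informed'.
— the candidates: possessor inside the subject DP of the clause headed by 'quoted'; is c-commanded by the pronoun; coreference would bind this R-expression — blocked (Principle C).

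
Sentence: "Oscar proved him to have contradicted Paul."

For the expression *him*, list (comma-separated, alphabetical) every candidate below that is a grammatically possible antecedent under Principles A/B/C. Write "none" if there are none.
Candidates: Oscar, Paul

*him* is a pronoun; Principle B requires it to be free in its binding domain — the matrix clause.
— Oscar: subject of the matrix clause; c-commands the pronoun within its binding domain — blocked (Principle B).
— Paul: object of the clause headed by 'contradicted'; is c-commanded by the pronoun; coreference would bind this R-expression — blocked (Principle C).

none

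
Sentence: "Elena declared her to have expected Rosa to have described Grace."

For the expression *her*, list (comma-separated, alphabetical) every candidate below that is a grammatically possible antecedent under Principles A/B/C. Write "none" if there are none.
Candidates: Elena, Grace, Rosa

none

*her* is a pronoun; Principle B requires it to be free in its binding domain — the matrix clause.
— Elena: subject of the matrix clause; c-commands the pronoun within its binding domain — blocked (Principle B).
— Grace: object of the clause headed by 'described'; is c-commanded by the pronoun; coreference would bind this R-expression — blocked (Principle C).
— Rosa: subject of the clause headed by 'described'; is c-commanded by the pronoun; coreference would bind this R-expression — blocked (Principle C).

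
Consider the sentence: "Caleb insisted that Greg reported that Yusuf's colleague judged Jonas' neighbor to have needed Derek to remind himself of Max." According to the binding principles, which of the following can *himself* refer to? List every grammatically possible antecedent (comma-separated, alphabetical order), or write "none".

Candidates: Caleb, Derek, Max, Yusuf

*himself* is a reflexive; Principle A requires it to be bound within its binding domain — the clause headed by 'remind'.
— Caleb: subject of the matrix clause; c-commands the reflexive but lies outside its binding domain — cannot bind it (Principle A).
— Derek: subject of the clause headed by 'remind'; c-commands the reflexive within its binding domain — allowed (Principle A).
— Max: second object of the clause headed by 'remind'; does not c-command the reflexive — cannot bind it (Principle A).
— Yusuf: possessor inside the subject DP of the clause headed by 'judged'; does not c-command the reflexive — cannot bind it (Principle A).

Derek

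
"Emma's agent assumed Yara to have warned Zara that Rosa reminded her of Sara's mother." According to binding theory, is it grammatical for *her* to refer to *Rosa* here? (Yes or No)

No

*Rosa* is an R-expression; Principle C requires it to be free (not bound by any c-commanding expression).
— her: object of the clause headed by 'reminded'; the R-expression locally c-commands the pronoun — coreference blocked (Principle B on the pronoun).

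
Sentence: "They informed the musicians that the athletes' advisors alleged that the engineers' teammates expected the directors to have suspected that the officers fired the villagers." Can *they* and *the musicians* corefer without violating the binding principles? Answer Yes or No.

No

*the musicians* is an R-expression; Principle C requires it to be free (not bound by any c-commanding expression).
— they: subject of the matrix clause; the pronoun c-commands the R-expression — coreference blocked (Principle C).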